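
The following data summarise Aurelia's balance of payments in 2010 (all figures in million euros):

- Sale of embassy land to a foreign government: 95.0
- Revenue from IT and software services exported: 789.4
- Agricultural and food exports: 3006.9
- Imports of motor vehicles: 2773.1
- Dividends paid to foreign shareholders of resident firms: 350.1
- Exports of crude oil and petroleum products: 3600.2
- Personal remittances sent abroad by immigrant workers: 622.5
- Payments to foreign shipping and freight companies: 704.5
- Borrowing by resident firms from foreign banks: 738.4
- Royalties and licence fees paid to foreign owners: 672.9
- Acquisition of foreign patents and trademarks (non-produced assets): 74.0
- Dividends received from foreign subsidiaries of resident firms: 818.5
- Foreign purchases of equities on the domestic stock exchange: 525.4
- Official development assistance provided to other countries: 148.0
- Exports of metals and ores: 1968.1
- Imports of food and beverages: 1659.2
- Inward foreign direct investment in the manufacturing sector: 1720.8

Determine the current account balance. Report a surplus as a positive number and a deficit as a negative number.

Goods: 3600.2 + 3006.9 - 1659.2 - 2773.1 + 1968.1 = 4142.9
Services: 789.4 - 704.5 - 672.9 = -588.0
Primary income: -350.1 + 818.5 = 468.4
Secondary income: -622.5 - 148.0 = -770.5
Current account = 4142.9 + (-588.0) + 468.4 + (-770.5) = 3252.8
(Excluded from the current account — capital account: sale of embassy land to a foreign government 95.0, acquisition of foreign patents and trademarks (non-produced assets) 74.0; financial account: borrowing by resident firms from foreign banks 738.4, foreign purchases of equities on the domestic stock exchange 525.4, inward foreign direct investment in the manufacturing sector 1720.8.)

3252.8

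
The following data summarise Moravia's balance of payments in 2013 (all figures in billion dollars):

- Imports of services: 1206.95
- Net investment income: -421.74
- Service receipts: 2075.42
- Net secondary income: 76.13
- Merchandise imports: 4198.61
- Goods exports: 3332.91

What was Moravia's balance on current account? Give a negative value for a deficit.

-342.84

Goods balance = 3332.91 - 4198.61 = -865.70
Services balance = 2075.42 - 1206.95 = 868.47
Trade balance (goods + services) = -865.70 + 868.47 = 2.77
Net primary income = -421.74
Net secondary income = 76.13
Current account = 2.77 + (-421.74) + 76.13 = -342.84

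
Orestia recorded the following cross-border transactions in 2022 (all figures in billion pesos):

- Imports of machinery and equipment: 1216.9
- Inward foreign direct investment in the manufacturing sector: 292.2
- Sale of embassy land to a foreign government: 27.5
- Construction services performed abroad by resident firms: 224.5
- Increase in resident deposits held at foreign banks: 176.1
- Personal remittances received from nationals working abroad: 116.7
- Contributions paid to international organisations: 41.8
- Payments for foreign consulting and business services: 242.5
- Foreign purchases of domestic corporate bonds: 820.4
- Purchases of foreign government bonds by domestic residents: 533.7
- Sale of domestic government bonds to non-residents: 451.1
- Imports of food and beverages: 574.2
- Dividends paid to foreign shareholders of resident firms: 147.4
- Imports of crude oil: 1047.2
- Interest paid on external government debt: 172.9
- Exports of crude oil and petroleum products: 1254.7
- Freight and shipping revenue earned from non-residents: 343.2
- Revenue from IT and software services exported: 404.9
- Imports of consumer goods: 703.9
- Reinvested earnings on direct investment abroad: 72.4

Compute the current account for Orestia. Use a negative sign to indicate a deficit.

Goods: -1216.9 + 1254.7 - 574.2 - 703.9 - 1047.2 = -2287.5
Services: -242.5 + 404.9 + 224.5 + 343.2 = 730.1
Primary income: -147.4 + 72.4 - 172.9 = -247.9
Secondary income: -41.8 + 116.7 = 74.9
Current account = (-2287.5) + 730.1 + (-247.9) + 74.9 = -1730.4
(Excluded from the current account — financial account: inward foreign direct investment in the manufacturing sector 292.2, increase in resident deposits held at foreign banks 176.1, foreign purchases of domestic corporate bonds 820.4, purchases of foreign government bonds by domestic residents 533.7, sale of domestic government bonds to non-residents 451.1; capital account: sale of embassy land to a foreign government 27.5.)

-1730.4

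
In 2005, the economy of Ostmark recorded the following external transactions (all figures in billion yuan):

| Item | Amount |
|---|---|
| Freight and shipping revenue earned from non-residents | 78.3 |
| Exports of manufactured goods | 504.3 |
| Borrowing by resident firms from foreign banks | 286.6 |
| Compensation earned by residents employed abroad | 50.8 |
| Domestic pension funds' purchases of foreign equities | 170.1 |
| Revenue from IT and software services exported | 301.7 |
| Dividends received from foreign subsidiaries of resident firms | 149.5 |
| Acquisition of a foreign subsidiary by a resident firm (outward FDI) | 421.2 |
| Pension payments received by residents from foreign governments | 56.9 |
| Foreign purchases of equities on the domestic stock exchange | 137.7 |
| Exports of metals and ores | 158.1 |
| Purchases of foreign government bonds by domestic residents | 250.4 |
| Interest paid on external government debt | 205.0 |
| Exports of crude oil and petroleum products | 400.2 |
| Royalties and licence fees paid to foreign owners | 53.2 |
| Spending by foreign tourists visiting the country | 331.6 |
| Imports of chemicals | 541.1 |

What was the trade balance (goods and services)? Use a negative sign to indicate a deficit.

1179.9

Goods: 400.2 + 158.1 + 504.3 - 541.1 = 521.5
Services: 331.6 - 53.2 + 78.3 + 301.7 = 658.4
Trade balance = 521.5 + 658.4 = 1179.9
(Excluded from the trade balance — financial account: borrowing by resident firms from foreign banks 286.6, domestic pension funds' purchases of foreign equities 170.1, acquisition of a foreign subsidiary by a resident firm (outward FDI) 421.2, foreign purchases of equities on the domestic stock exchange 137.7, purchases of foreign government bonds by domestic residents 250.4; primary income: compensation earned by residents employed abroad 50.8, dividends received from foreign subsidiaries of resident firms 149.5, interest paid on external government debt 205.0; secondary income: pension payments received by residents from foreign governments 56.9.)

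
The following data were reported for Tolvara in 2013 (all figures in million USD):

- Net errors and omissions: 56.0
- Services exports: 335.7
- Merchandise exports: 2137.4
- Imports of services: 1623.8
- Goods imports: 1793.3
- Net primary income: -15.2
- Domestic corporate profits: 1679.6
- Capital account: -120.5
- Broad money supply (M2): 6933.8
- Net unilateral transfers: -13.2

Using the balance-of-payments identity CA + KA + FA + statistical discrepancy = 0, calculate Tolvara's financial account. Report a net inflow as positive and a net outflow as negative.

1036.9

Goods balance = 2137.4 - 1793.3 = 344.1
Services balance = 335.7 - 1623.8 = -1288.1
Trade balance (goods + services) = 344.1 + (-1288.1) = -944.0
Net primary income = -15.2
Net secondary income = -13.2
Current account = -944.0 + (-15.2) + (-13.2) = -972.4
Financial account = -(-972.4 + (-120.5) + 56.0) = 1036.9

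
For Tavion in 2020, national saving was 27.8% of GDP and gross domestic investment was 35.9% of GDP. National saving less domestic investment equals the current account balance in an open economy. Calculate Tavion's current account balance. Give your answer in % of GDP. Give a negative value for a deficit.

-8.1

CA = S - I = 27.8 - 35.9 = -8.1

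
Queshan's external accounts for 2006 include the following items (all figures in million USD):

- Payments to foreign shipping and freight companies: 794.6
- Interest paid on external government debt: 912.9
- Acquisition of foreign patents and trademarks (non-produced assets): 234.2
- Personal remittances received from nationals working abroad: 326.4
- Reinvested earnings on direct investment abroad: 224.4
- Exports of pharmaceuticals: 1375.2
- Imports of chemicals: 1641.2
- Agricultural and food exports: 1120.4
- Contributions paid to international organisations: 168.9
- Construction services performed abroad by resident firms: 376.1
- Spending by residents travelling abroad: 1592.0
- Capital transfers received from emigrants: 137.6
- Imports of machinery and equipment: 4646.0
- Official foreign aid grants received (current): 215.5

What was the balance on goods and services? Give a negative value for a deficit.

Goods: 1120.4 - 4646.0 - 1641.2 + 1375.2 = -3791.6
Services: -794.6 + 376.1 - 1592.0 = -2010.5
Trade balance = -3791.6 + (-2010.5) = -5802.1
(Excluded from the trade balance — primary income: interest paid on external government debt 912.9, reinvested earnings on direct investment abroad 224.4; capital account: acquisition of foreign patents and trademarks (non-produced assets) 234.2, capital transfers received from emigrants 137.6; secondary income: personal remittances received from nationals working abroad 326.4, contributions paid to international organisations 168.9, official foreign aid grants received (current) 215.5.)

-5802.1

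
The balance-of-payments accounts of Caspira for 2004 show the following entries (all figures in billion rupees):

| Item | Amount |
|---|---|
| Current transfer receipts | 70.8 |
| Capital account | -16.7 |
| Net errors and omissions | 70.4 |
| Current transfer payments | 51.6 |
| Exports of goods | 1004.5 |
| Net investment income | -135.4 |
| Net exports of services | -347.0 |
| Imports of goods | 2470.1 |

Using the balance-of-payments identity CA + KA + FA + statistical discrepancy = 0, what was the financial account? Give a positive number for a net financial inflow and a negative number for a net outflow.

1875.1

Goods balance = 1004.5 - 2470.1 = -1465.6
Services balance = -347.0
Trade balance (goods + services) = -1465.6 + (-347.0) = -1812.6
Net primary income = -135.4
Net secondary income = 70.8 - 51.6 = 19.2
Current account = -1812.6 + (-135.4) + 19.2 = -1928.8
Financial account = -(-1928.8 + (-16.7) + 70.4) = 1875.1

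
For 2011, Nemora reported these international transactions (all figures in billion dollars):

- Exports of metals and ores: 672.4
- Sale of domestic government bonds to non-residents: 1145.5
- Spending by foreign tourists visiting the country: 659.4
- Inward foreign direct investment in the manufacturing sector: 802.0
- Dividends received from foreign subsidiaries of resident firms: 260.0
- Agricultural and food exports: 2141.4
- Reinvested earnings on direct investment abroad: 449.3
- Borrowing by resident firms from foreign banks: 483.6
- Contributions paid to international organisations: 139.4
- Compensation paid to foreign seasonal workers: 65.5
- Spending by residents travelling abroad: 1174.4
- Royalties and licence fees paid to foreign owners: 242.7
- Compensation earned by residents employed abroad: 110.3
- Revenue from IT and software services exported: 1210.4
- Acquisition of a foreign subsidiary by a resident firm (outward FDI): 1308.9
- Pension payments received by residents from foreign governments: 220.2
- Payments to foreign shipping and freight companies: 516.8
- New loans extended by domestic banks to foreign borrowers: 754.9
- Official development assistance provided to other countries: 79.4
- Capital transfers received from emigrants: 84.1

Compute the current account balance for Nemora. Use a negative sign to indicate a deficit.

Goods: 672.4 + 2141.4 = 2813.8
Services: -1174.4 - 516.8 + 659.4 - 242.7 + 1210.4 = -64.1
Primary income: 449.3 - 65.5 + 260.0 + 110.3 = 754.1
Secondary income: 220.2 - 79.4 - 139.4 = 1.4
Current account = 2813.8 + (-64.1) + 754.1 + 1.4 = 3505.2
(Excluded from the current account — financial account: sale of domestic government bonds to non-residents 1145.5, inward foreign direct investment in the manufacturing sector 802.0, borrowing by resident firms from foreign banks 483.6, acquisition of a foreign subsidiary by a resident firm (outward FDI) 1308.9, new loans extended by domestic banks to foreign borrowers 754.9; capital account: capital transfers received from emigrants 84.1.)

3505.2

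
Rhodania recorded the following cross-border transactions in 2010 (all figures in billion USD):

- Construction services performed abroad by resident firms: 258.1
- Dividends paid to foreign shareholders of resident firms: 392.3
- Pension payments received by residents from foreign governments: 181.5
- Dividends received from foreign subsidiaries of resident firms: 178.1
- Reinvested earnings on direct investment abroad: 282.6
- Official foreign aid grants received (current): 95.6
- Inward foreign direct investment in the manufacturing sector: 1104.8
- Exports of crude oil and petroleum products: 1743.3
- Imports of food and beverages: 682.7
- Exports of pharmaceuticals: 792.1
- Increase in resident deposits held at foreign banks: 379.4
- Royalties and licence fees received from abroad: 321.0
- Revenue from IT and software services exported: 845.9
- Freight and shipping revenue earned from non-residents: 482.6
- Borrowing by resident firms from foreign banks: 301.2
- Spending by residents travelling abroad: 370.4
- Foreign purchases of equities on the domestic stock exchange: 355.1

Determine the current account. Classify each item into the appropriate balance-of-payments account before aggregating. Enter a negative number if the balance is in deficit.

Goods: 792.1 + 1743.3 - 682.7 = 1852.7
Services: 845.9 + 258.1 + 482.6 + 321.0 - 370.4 = 1537.2
Primary income: -392.3 + 178.1 + 282.6 = 68.4
Secondary income: 181.5 + 95.6 = 277.1
Current account = 1852.7 + 1537.2 + 68.4 + 277.1 = 3735.4
(Excluded from the current account — financial account: inward foreign direct investment in the manufacturing sector 1104.8, increase in resident deposits held at foreign banks 379.4, borrowing by resident firms from foreign banks 301.2, foreign purchases of equities on the domestic stock exchange 355.1.)

3735.4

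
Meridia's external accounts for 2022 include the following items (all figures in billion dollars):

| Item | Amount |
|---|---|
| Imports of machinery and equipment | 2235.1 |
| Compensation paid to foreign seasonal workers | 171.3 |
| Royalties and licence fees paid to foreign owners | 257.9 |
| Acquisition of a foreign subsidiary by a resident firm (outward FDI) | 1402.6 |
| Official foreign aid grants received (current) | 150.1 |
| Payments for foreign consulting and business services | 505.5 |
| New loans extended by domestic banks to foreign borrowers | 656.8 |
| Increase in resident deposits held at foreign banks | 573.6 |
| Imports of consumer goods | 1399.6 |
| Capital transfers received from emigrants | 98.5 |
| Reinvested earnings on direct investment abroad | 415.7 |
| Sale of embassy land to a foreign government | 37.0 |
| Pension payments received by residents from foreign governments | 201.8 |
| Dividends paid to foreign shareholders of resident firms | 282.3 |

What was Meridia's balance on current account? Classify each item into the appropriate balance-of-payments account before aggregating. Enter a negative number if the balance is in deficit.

-4084.1

Goods: -2235.1 - 1399.6 = -3634.7
Services: -257.9 - 505.5 = -763.4
Primary income: 415.7 - 171.3 - 282.3 = -37.9
Secondary income: 201.8 + 150.1 = 351.9
Current account = (-3634.7) + (-763.4) + (-37.9) + 351.9 = -4084.1
(Excluded from the current account — financial account: acquisition of a foreign subsidiary by a resident firm (outward FDI) 1402.6, new loans extended by domestic banks to foreign borrowers 656.8, increase in resident deposits held at foreign banks 573.6; capital account: capital transfers received from emigrants 98.5, sale of embassy land to a foreign government 37.0.)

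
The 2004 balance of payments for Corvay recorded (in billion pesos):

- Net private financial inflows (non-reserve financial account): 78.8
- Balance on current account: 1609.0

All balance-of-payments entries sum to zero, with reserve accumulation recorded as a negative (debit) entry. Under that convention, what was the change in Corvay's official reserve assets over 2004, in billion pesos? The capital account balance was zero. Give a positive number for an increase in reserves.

1687.8

Official reserve transactions balance = -(1609.0 + 78.8) = -1687.8
An accumulation of reserves is recorded as a debit (negative entry), so the change in the stock of reserves is the negative of that balance.
Change in official reserves = -(-1687.8) = 1687.8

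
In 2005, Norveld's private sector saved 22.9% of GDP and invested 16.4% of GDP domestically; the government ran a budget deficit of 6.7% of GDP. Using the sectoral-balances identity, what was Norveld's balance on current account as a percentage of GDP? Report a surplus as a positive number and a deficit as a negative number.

-0.2

By the sectoral-balances identity, CA = (S_private - I) + (T - G).
Private balance = 22.9 - 16.4 = 6.5
Government balance (T - G) = -6.7
CA = 6.5 + (-6.7) = -0.2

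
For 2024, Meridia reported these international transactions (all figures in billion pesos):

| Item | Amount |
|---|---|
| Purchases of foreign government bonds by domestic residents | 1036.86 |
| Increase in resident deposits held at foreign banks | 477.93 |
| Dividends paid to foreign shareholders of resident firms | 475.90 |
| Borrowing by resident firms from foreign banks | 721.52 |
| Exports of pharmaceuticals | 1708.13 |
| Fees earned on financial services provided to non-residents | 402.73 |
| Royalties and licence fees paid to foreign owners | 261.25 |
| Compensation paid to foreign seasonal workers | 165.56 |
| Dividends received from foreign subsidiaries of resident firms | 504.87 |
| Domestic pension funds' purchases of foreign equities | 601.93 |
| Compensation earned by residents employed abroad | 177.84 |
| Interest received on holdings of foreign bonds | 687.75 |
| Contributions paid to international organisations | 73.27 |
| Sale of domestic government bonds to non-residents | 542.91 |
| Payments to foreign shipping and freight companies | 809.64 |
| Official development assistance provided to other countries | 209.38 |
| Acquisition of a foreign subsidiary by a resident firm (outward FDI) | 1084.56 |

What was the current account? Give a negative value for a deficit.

Goods: 1708.13
Services: -809.64 - 261.25 + 402.73 = -668.16
Primary income: -475.90 - 165.56 + 177.84 + 687.75 + 504.87 = 729.00
Secondary income: -73.27 - 209.38 = -282.65
Current account = 1708.13 + (-668.16) + 729.00 + (-282.65) = 1486.32
(Excluded from the current account — financial account: purchases of foreign government bonds by domestic residents 1036.86, increase in resident deposits held at foreign banks 477.93, borrowing by resident firms from foreign banks 721.52, domestic pension funds' purchases of foreign equities 601.93, sale of domestic government bonds to non-residents 542.91, acquisition of a foreign subsidiary by a resident firm (outward FDI) 1084.56.)

1486.32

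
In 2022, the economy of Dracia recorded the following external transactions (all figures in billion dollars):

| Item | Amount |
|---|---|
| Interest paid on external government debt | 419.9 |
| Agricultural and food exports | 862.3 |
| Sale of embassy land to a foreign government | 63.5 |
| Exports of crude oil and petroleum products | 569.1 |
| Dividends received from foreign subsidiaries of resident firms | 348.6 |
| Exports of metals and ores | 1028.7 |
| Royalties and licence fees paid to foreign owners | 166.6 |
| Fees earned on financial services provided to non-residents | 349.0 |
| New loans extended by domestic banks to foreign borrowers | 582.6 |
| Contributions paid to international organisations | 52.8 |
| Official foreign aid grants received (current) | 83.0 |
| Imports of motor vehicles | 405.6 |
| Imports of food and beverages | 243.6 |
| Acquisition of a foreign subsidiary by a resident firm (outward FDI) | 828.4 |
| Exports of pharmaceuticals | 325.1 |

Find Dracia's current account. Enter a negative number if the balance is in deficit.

2277.3

Goods: 1028.7 - 243.6 + 325.1 - 405.6 + 569.1 + 862.3 = 2136.0
Services: 349.0 - 166.6 = 182.4
Primary income: 348.6 - 419.9 = -71.3
Secondary income: -52.8 + 83.0 = 30.2
Current account = 2136.0 + 182.4 + (-71.3) + 30.2 = 2277.3
(Excluded from the current account — capital account: sale of embassy land to a foreign government 63.5; financial account: new loans extended by domestic banks to foreign borrowers 582.6, acquisition of a foreign subsidiary by a resident firm (outward FDI) 828.4.)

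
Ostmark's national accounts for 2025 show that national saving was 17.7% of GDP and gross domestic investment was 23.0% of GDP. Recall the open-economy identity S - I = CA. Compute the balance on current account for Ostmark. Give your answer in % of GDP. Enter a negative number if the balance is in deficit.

-5.3

CA = S - I = 17.7 - 23.0 = -5.3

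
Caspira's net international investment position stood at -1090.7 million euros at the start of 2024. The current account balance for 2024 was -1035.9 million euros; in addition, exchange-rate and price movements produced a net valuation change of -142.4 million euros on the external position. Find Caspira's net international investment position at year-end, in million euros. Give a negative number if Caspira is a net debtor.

Change in NIIP = current account + net valuation change = -1035.9 + (-142.4) = -1178.3
End-of-year NIIP = -1090.7 + (-1178.3) = -2269.0

-2269.0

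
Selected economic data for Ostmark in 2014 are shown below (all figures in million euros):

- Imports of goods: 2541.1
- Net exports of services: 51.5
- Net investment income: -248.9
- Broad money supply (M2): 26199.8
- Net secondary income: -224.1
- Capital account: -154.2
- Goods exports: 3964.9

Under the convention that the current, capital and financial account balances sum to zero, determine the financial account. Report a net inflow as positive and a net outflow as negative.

Goods balance = 3964.9 - 2541.1 = 1423.8
Services balance = 51.5
Trade balance (goods + services) = 1423.8 + 51.5 = 1475.3
Net primary income = -248.9
Net secondary income = -224.1
Current account = 1475.3 + (-248.9) + (-224.1) = 1002.3
Financial account = -(1002.3 + (-154.2)) = -848.1

-848.1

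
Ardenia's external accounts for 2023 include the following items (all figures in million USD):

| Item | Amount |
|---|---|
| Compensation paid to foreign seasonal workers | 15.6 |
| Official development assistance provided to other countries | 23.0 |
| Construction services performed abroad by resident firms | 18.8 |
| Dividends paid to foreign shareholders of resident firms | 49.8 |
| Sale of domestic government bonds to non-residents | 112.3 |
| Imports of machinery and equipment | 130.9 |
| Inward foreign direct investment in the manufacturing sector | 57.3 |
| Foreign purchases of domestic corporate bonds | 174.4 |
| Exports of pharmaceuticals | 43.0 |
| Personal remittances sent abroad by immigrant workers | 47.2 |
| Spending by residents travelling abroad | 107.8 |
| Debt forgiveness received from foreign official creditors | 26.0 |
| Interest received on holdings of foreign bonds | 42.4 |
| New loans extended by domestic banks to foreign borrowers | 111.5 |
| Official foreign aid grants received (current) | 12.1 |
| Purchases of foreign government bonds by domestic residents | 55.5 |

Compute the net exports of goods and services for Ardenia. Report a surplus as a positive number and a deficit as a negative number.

-176.9

Goods: 43.0 - 130.9 = -87.9
Services: 18.8 - 107.8 = -89.0
Trade balance = -87.9 + (-89.0) = -176.9
(Excluded from the trade balance — primary income: compensation paid to foreign seasonal workers 15.6, dividends paid to foreign shareholders of resident firms 49.8, interest received on holdings of foreign bonds 42.4; secondary income: official development assistance provided to other countries 23.0, personal remittances sent abroad by immigrant workers 47.2, official foreign aid grants received (current) 12.1; financial account: sale of domestic government bonds to non-residents 112.3, inward foreign direct investment in the manufacturing sector 57.3, foreign purchases of domestic corporate bonds 174.4, new loans extended by domestic banks to foreign borrowers 111.5, purchases of foreign government bonds by domestic residents 55.5; capital account: debt forgiveness received from foreign official creditors 26.0.)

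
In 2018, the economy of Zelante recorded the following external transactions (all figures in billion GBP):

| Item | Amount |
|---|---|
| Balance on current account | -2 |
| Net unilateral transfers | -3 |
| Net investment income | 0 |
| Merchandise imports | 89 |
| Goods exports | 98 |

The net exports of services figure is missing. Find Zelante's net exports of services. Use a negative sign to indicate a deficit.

Current account = goods balance + services balance + net primary income + net secondary income
Sum of the known components = 6
Net exports of services = CA - (known components) = -2 - 6 = -8

-8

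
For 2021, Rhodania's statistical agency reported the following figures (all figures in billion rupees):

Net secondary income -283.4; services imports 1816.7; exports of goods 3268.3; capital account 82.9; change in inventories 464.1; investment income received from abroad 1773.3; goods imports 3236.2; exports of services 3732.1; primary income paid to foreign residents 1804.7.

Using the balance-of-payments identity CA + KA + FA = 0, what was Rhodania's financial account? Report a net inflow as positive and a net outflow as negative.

-1715.6

Goods balance = 3268.3 - 3236.2 = 32.1
Services balance = 3732.1 - 1816.7 = 1915.4
Trade balance (goods + services) = 32.1 + 1915.4 = 1947.5
Net primary income = 1773.3 - 1804.7 = -31.4
Net secondary income = -283.4
Current account = 1947.5 + (-31.4) + (-283.4) = 1632.7
Financial account = -(1632.7 + 82.9) = -1715.6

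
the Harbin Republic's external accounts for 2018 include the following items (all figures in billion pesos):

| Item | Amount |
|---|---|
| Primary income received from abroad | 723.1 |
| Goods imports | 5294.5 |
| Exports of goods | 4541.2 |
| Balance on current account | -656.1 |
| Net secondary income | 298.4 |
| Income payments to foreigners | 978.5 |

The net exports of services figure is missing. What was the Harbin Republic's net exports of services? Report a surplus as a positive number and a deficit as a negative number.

Current account = goods balance + services balance + net primary income + net secondary income
Sum of the known components = -710.3
Net exports of services = CA - (known components) = -656.1 - (-710.3) = 54.2

54.2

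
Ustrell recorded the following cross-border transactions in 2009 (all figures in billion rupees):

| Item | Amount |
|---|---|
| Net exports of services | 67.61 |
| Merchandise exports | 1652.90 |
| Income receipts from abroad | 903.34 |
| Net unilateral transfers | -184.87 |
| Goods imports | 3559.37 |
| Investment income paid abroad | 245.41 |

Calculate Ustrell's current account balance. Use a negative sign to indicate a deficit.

-1365.80

Goods balance = 1652.90 - 3559.37 = -1906.47
Services balance = 67.61
Trade balance (goods + services) = -1906.47 + 67.61 = -1838.86
Net primary income = 903.34 - 245.41 = 657.93
Net secondary income = -184.87
Current account = -1838.86 + 657.93 + (-184.87) = -1365.80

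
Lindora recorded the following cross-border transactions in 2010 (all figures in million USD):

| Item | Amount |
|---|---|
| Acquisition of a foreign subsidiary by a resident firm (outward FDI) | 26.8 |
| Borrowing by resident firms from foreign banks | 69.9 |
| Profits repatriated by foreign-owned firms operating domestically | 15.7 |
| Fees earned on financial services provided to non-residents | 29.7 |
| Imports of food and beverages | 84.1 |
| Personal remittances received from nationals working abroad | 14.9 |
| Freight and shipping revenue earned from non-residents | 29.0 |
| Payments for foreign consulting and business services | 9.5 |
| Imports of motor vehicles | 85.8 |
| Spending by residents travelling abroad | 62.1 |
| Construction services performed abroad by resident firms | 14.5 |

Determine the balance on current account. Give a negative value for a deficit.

-169.1

Goods: -85.8 - 84.1 = -169.9
Services: 29.7 + 14.5 + 29.0 - 62.1 - 9.5 = 1.6
Primary income: -15.7
Secondary income: 14.9
Current account = (-169.9) + 1.6 + (-15.7) + 14.9 = -169.1
(Excluded from the current account — financial account: acquisition of a foreign subsidiary by a resident firm (outward FDI) 26.8, borrowing by resident firms from foreign banks 69.9.)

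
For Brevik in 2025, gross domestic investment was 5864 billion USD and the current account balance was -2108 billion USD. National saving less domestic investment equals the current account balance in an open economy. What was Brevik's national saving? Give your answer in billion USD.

S = I + CA = 5864 + (-2108) = 3756

3756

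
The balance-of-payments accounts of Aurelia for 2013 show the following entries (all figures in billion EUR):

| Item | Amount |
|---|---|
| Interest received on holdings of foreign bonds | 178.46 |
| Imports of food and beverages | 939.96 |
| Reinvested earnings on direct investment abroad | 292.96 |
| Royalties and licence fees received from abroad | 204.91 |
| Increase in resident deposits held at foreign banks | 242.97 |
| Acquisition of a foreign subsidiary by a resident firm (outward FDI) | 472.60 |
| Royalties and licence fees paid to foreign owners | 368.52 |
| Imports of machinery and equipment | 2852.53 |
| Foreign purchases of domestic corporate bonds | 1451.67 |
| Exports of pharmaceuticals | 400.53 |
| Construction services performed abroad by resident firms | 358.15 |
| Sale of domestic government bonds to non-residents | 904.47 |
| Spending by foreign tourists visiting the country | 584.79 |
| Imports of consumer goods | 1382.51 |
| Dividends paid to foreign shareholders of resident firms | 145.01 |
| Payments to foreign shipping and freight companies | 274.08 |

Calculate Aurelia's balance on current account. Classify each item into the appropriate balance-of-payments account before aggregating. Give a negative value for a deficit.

Goods: -1382.51 + 400.53 - 939.96 - 2852.53 = -4774.47
Services: 358.15 + 584.79 - 274.08 - 368.52 + 204.91 = 505.25
Primary income: -145.01 + 178.46 + 292.96 = 326.41
Current account = (-4774.47) + 505.25 + 326.41 = -3942.81
(Excluded from the current account — financial account: increase in resident deposits held at foreign banks 242.97, acquisition of a foreign subsidiary by a resident firm (outward FDI) 472.60, foreign purchases of domestic corporate bonds 1451.67, sale of domestic government bonds to non-residents 904.47.)

-3942.81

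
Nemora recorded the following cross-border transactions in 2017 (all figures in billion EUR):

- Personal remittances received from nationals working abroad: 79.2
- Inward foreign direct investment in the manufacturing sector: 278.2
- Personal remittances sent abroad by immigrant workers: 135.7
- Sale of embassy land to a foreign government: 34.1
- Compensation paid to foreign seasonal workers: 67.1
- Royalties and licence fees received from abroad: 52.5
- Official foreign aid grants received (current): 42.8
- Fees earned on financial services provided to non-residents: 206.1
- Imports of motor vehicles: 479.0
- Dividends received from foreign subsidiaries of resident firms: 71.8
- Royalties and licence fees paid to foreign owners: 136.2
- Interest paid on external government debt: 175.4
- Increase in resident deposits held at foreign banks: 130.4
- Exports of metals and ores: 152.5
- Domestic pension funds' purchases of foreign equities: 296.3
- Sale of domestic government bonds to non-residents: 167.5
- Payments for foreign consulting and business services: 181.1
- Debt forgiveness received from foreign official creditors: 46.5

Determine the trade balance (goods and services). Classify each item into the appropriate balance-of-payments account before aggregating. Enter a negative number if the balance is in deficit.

Goods: -479.0 + 152.5 = -326.5
Services: -136.2 + 206.1 + 52.5 - 181.1 = -58.7
Trade balance = -326.5 + (-58.7) = -385.2
(Excluded from the trade balance — secondary income: personal remittances received from nationals working abroad 79.2, personal remittances sent abroad by immigrant workers 135.7, official foreign aid grants received (current) 42.8; financial account: inward foreign direct investment in the manufacturing sector 278.2, increase in resident deposits held at foreign banks 130.4, domestic pension funds' purchases of foreign equities 296.3, sale of domestic government bonds to non-residents 167.5; capital account: sale of embassy land to a foreign government 34.1, debt forgiveness received from foreign official creditors 46.5; primary income: compensation paid to foreign seasonal workers 67.1, dividends received from foreign subsidiaries of resident firms 71.8, interest paid on external government debt 175.4.)

-385.2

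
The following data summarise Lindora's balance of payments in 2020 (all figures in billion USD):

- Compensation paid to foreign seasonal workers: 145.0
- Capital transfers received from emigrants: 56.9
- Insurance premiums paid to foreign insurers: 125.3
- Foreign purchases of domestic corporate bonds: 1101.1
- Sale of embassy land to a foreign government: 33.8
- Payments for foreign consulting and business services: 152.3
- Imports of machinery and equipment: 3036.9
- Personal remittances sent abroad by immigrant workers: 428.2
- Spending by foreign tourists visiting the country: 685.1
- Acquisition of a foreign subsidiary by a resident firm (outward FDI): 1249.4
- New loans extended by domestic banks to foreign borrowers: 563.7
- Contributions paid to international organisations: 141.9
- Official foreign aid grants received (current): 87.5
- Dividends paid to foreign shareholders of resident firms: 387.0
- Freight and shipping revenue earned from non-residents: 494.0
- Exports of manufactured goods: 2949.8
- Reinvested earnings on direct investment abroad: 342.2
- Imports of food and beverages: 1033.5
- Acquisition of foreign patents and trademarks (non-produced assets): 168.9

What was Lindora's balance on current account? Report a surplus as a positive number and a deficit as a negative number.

-891.5

Goods: -3036.9 - 1033.5 + 2949.8 = -1120.6
Services: -152.3 - 125.3 + 494.0 + 685.1 = 901.5
Primary income: -145.0 - 387.0 + 342.2 = -189.8
Secondary income: 87.5 - 428.2 - 141.9 = -482.6
Current account = (-1120.6) + 901.5 + (-189.8) + (-482.6) = -891.5
(Excluded from the current account — capital account: capital transfers received from emigrants 56.9, sale of embassy land to a foreign government 33.8, acquisition of foreign patents and trademarks (non-produced assets) 168.9; financial account: foreign purchases of domestic corporate bonds 1101.1, acquisition of a foreign subsidiary by a resident firm (outward FDI) 1249.4, new loans extended by domestic banks to foreign borrowers 563.7.)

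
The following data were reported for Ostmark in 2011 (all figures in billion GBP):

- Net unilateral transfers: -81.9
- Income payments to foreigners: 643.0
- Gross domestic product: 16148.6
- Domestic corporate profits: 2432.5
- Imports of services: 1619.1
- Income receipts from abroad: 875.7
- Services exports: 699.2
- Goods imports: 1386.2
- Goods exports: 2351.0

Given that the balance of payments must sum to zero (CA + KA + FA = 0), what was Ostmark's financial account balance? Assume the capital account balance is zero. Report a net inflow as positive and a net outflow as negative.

Goods balance = 2351.0 - 1386.2 = 964.8
Services balance = 699.2 - 1619.1 = -919.9
Trade balance (goods + services) = 964.8 + (-919.9) = 44.9
Net primary income = 875.7 - 643.0 = 232.7
Net secondary income = -81.9
Current account = 44.9 + 232.7 + (-81.9) = 195.7
Financial account = -(195.7) = -195.7

-195.7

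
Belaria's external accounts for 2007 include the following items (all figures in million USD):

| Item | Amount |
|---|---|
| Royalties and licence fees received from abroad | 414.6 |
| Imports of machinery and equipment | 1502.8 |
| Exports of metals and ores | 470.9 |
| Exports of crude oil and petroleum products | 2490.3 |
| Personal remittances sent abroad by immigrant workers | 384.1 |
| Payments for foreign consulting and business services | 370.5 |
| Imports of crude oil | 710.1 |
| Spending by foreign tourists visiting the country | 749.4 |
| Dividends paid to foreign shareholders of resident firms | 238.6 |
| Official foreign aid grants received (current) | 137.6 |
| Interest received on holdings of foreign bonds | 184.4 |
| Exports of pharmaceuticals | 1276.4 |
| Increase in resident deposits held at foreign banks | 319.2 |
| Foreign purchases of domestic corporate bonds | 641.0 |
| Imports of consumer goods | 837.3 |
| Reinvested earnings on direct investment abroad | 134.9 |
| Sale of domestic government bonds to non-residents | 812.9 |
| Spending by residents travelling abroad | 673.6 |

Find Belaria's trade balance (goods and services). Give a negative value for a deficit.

Goods: -1502.8 - 710.1 + 470.9 + 1276.4 + 2490.3 - 837.3 = 1187.4
Services: -370.5 - 673.6 + 749.4 + 414.6 = 119.9
Trade balance = 1187.4 + 119.9 = 1307.3
(Excluded from the trade balance — secondary income: personal remittances sent abroad by immigrant workers 384.1, official foreign aid grants received (current) 137.6; primary income: dividends paid to foreign shareholders of resident firms 238.6, interest received on holdings of foreign bonds 184.4, reinvested earnings on direct investment abroad 134.9; financial account: increase in resident deposits held at foreign banks 319.2, foreign purchases of domestic corporate bonds 641.0, sale of domestic government bonds to non-residents 812.9.)

1307.3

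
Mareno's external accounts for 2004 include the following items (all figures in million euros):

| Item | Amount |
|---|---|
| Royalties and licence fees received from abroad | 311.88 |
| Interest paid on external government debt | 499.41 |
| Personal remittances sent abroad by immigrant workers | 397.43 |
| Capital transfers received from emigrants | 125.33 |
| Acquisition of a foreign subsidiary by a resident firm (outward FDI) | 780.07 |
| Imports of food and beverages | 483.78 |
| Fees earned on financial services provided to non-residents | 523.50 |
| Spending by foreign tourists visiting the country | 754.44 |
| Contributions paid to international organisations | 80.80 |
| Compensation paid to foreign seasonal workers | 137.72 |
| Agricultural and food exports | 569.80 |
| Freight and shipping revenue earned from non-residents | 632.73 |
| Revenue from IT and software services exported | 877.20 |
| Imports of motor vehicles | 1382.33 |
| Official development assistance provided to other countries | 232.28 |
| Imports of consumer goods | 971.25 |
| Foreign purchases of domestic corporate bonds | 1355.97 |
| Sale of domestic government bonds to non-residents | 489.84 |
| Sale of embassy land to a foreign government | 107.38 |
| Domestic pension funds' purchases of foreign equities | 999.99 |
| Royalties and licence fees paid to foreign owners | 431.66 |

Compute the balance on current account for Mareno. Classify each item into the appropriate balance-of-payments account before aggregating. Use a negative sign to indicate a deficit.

Goods: 569.80 - 971.25 - 1382.33 - 483.78 = -2267.56
Services: 311.88 + 632.73 - 431.66 + 754.44 + 877.20 + 523.50 = 2668.09
Primary income: -499.41 - 137.72 = -637.13
Secondary income: -80.80 - 397.43 - 232.28 = -710.51
Current account = (-2267.56) + 2668.09 + (-637.13) + (-710.51) = -947.11
(Excluded from the current account — capital account: capital transfers received from emigrants 125.33, sale of embassy land to a foreign government 107.38; financial account: acquisition of a foreign subsidiary by a resident firm (outward FDI) 780.07, foreign purchases of domestic corporate bonds 1355.97, sale of domestic government bonds to non-residents 489.84, domestic pension funds' purchases of foreign equities 999.99.)

-947.11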